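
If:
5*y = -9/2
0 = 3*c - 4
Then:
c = 4/3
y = -9/10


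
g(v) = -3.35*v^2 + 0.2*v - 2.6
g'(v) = 0.2 - 6.7*v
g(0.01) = -2.60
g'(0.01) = 0.13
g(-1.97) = -16.00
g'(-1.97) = 13.40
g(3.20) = -36.26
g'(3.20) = -21.24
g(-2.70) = -27.56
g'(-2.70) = 18.29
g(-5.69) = -112.20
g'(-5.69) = 38.32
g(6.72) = -152.54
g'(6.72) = -44.82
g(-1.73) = -12.97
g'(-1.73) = 11.79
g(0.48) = -3.28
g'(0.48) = -3.02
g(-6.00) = -124.40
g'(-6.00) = 40.40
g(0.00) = -2.60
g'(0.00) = 0.20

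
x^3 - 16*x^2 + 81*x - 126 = (x - 7)*(x - 6)*(x - 3)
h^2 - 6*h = h*(h - 6)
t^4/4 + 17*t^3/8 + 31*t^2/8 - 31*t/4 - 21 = (t/4 + 1)*(t - 2)*(t + 3)*(t + 7/2)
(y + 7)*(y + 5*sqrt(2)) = y^2 + 7*y + 5*sqrt(2)*y + 35*sqrt(2)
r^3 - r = r*(r - 1)*(r + 1)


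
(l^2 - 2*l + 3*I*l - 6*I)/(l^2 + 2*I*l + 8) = (l^2 + l*(-2 + 3*I) - 6*I)/(l^2 + 2*I*l + 8)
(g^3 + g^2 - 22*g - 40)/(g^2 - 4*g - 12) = (g^2 - g - 20)/(g - 6)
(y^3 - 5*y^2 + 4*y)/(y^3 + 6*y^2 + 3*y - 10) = y*(y - 4)/(y^2 + 7*y + 10)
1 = 1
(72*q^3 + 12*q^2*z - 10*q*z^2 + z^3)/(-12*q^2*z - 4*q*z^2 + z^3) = (-6*q + z)/z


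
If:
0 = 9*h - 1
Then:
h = 1/9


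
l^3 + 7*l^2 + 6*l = l*(l + 1)*(l + 6)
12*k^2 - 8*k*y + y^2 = (-6*k + y)*(-2*k + y)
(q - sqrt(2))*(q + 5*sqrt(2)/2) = q^2 + 3*sqrt(2)*q/2 - 5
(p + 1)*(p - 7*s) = p^2 - 7*p*s + p - 7*s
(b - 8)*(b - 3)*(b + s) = b^3 + b^2*s - 11*b^2 - 11*b*s + 24*b + 24*s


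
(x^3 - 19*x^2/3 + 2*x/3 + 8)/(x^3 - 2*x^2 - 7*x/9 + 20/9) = 3*(x - 6)/(3*x - 5)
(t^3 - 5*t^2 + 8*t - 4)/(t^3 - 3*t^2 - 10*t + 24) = (t^2 - 3*t + 2)/(t^2 - t - 12)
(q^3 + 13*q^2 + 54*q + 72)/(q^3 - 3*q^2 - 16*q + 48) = (q^2 + 9*q + 18)/(q^2 - 7*q + 12)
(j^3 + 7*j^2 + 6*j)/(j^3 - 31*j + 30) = j*(j + 1)/(j^2 - 6*j + 5)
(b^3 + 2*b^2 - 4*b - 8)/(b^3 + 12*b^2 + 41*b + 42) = (b^2 - 4)/(b^2 + 10*b + 21)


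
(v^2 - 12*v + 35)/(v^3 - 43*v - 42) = (v - 5)/(v^2 + 7*v + 6)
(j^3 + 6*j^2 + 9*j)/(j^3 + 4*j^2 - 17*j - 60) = j*(j + 3)/(j^2 + j - 20)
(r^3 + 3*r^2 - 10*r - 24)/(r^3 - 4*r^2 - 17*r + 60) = (r + 2)/(r - 5)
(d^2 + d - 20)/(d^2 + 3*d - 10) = (d - 4)/(d - 2)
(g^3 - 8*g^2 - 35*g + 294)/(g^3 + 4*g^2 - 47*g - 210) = (g - 7)/(g + 5)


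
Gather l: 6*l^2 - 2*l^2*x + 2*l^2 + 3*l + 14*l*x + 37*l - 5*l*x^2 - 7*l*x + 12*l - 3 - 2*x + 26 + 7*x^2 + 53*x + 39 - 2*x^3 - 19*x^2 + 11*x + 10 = l^2*(8 - 2*x) + l*(-5*x^2 + 7*x + 52) - 2*x^3 - 12*x^2 + 62*x + 72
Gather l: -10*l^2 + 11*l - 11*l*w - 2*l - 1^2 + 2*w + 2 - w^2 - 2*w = -10*l^2 + l*(9 - 11*w) - w^2 + 1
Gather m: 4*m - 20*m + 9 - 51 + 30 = -16*m - 12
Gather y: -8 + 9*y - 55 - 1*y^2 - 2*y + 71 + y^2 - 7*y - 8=0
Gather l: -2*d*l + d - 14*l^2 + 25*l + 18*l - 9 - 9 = d - 14*l^2 + l*(43 - 2*d) - 18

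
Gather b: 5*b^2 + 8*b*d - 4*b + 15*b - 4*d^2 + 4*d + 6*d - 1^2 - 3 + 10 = 5*b^2 + b*(8*d + 11) - 4*d^2 + 10*d + 6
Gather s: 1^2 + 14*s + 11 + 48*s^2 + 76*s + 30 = 48*s^2 + 90*s + 42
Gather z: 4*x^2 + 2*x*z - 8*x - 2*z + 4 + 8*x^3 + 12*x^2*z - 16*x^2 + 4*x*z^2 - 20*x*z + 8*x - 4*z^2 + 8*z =8*x^3 - 12*x^2 + z^2*(4*x - 4) + z*(12*x^2 - 18*x + 6) + 4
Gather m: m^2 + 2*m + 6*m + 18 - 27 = m^2 + 8*m - 9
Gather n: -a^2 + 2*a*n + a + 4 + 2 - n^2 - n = -a^2 + a - n^2 + n*(2*a - 1) + 6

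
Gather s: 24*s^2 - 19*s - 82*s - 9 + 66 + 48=24*s^2 - 101*s + 105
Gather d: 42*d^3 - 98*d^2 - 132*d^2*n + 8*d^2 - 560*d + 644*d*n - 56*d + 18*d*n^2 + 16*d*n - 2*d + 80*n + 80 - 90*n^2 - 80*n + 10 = 42*d^3 + d^2*(-132*n - 90) + d*(18*n^2 + 660*n - 618) - 90*n^2 + 90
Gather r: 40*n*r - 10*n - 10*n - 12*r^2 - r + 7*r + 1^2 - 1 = -20*n - 12*r^2 + r*(40*n + 6)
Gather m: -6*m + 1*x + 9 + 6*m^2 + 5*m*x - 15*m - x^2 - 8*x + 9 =6*m^2 + m*(5*x - 21) - x^2 - 7*x + 18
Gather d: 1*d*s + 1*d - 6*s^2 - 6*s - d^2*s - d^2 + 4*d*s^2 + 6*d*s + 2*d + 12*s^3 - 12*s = d^2*(-s - 1) + d*(4*s^2 + 7*s + 3) + 12*s^3 - 6*s^2 - 18*s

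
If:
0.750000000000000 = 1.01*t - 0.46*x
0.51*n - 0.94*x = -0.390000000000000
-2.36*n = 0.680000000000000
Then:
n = -0.29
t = 0.86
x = 0.26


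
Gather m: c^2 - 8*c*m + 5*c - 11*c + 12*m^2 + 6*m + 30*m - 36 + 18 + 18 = c^2 - 6*c + 12*m^2 + m*(36 - 8*c)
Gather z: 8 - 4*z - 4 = 4 - 4*z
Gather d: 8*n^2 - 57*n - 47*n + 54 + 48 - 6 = 8*n^2 - 104*n + 96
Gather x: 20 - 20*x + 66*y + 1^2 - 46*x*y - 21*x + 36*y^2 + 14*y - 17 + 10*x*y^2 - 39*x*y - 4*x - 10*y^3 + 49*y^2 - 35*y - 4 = x*(10*y^2 - 85*y - 45) - 10*y^3 + 85*y^2 + 45*y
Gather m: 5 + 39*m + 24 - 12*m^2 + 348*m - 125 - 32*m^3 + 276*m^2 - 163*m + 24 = -32*m^3 + 264*m^2 + 224*m - 72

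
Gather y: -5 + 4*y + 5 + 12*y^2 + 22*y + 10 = 12*y^2 + 26*y + 10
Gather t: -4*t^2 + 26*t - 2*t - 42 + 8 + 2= -4*t^2 + 24*t - 32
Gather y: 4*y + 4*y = 8*y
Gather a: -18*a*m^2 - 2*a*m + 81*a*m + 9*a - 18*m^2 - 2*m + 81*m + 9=a*(-18*m^2 + 79*m + 9) - 18*m^2 + 79*m + 9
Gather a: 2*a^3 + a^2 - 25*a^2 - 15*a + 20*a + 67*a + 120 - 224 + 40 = 2*a^3 - 24*a^2 + 72*a - 64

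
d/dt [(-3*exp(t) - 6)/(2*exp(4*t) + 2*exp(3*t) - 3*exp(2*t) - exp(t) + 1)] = 3*((exp(t) + 2)*(8*exp(3*t) + 6*exp(2*t) - 6*exp(t) - 1) - 2*exp(4*t) - 2*exp(3*t) + 3*exp(2*t) + exp(t) - 1)*exp(t)/(2*exp(4*t) + 2*exp(3*t) - 3*exp(2*t) - exp(t) + 1)^2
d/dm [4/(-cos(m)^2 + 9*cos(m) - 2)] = 4*(9 - 2*cos(m))*sin(m)/(cos(m)^2 - 9*cos(m) + 2)^2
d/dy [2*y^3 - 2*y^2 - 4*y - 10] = 6*y^2 - 4*y - 4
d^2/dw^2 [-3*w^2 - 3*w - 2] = -6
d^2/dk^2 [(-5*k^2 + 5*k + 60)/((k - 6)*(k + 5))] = 180*(-3*k^2 + 3*k - 31)/(k^6 - 3*k^5 - 87*k^4 + 179*k^3 + 2610*k^2 - 2700*k - 27000)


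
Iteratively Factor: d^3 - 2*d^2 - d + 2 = (d + 1)*(d^2 - 3*d + 2) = (d - 2)*(d + 1)*(d - 1)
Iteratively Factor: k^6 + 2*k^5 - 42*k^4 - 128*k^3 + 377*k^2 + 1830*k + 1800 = (k + 2)*(k^5 - 42*k^3 - 44*k^2 + 465*k + 900) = (k + 2)*(k + 4)*(k^4 - 4*k^3 - 26*k^2 + 60*k + 225) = (k + 2)*(k + 3)*(k + 4)*(k^3 - 7*k^2 - 5*k + 75) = (k - 5)*(k + 2)*(k + 3)*(k + 4)*(k^2 - 2*k - 15) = (k - 5)*(k + 2)*(k + 3)^2*(k + 4)*(k - 5)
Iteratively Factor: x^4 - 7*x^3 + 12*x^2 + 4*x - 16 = (x - 2)*(x^3 - 5*x^2 + 2*x + 8) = (x - 2)*(x + 1)*(x^2 - 6*x + 8) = (x - 4)*(x - 2)*(x + 1)*(x - 2)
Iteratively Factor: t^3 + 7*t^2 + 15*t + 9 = (t + 1)*(t^2 + 6*t + 9) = (t + 1)*(t + 3)*(t + 3)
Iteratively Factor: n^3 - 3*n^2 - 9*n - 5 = (n + 1)*(n^2 - 4*n - 5) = (n - 5)*(n + 1)*(n + 1)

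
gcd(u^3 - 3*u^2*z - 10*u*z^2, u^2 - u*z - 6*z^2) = u + 2*z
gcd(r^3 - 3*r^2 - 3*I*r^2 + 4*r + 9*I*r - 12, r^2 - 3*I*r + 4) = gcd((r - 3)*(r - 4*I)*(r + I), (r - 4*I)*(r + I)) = r^2 - 3*I*r + 4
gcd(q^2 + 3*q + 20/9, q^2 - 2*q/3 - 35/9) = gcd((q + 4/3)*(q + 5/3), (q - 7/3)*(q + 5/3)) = q + 5/3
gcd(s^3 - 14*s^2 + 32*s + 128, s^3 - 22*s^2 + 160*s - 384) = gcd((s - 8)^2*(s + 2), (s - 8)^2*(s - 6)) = s^2 - 16*s + 64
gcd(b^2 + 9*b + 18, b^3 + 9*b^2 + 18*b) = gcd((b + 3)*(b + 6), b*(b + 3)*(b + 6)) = b^2 + 9*b + 18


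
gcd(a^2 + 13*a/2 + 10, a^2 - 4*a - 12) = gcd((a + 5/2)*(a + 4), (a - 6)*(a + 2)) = 1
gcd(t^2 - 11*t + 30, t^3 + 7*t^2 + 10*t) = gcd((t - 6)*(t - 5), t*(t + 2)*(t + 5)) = 1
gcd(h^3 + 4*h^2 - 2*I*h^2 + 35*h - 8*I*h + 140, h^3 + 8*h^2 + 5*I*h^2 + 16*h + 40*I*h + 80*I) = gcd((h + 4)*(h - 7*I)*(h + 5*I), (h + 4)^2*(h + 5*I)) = h^2 + h*(4 + 5*I) + 20*I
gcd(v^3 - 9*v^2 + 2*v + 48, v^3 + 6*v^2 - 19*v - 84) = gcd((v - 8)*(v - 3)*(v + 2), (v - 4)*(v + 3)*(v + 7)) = 1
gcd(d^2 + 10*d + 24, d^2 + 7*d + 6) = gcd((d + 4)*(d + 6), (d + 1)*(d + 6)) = d + 6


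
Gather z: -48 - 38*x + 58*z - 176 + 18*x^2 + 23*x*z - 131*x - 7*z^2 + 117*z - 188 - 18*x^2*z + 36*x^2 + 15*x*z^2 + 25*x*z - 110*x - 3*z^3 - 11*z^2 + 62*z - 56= 54*x^2 - 279*x - 3*z^3 + z^2*(15*x - 18) + z*(-18*x^2 + 48*x + 237) - 468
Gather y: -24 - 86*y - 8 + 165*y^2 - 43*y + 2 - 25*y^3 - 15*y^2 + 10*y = -25*y^3 + 150*y^2 - 119*y - 30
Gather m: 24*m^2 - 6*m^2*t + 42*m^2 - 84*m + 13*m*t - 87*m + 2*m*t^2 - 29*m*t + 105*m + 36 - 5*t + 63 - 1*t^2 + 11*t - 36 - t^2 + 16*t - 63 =m^2*(66 - 6*t) + m*(2*t^2 - 16*t - 66) - 2*t^2 + 22*t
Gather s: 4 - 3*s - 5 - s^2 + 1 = -s^2 - 3*s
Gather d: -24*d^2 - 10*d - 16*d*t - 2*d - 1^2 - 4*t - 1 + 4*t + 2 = -24*d^2 + d*(-16*t - 12)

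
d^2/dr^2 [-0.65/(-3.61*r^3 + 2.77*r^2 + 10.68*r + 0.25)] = ((3.601 - 14.079*r)*(-3.61*r^3 + 2.77*r^2 + 10.68*r + 0.25) - 0.65*(-21.66*r^2 + 11.08*r + 21.36)*(-10.83*r^2 + 5.54*r + 10.68))/(-3.61*r^3 + 2.77*r^2 + 10.68*r + 0.25)^3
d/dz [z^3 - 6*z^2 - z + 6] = 3*z^2 - 12*z - 1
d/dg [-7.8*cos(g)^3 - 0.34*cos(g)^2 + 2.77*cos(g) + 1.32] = (23.4*cos(g)^2 + 0.68*cos(g) - 2.77)*sin(g)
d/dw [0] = 0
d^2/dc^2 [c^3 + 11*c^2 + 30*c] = 6*c + 22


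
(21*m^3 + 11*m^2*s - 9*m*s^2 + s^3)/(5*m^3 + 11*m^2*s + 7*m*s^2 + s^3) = (21*m^2 - 10*m*s + s^2)/(5*m^2 + 6*m*s + s^2)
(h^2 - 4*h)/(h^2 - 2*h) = (h - 4)/(h - 2)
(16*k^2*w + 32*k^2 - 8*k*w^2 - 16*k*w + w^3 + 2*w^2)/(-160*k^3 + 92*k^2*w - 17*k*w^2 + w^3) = (-4*k*w - 8*k + w^2 + 2*w)/(40*k^2 - 13*k*w + w^2)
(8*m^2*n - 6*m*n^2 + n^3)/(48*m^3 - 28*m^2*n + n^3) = n/(6*m + n)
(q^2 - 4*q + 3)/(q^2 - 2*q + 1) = (q - 3)/(q - 1)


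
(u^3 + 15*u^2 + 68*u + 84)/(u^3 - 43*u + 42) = (u^2 + 8*u + 12)/(u^2 - 7*u + 6)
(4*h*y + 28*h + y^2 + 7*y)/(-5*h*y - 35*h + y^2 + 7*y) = (4*h + y)/(-5*h + y)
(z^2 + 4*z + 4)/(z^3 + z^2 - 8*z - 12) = 1/(z - 3)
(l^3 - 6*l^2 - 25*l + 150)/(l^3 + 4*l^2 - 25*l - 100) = (l - 6)/(l + 4)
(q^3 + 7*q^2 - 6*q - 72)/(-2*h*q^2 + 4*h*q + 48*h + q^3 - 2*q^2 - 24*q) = (q^2 + 3*q - 18)/(-2*h*q + 12*h + q^2 - 6*q)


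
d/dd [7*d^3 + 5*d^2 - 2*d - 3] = 21*d^2 + 10*d - 2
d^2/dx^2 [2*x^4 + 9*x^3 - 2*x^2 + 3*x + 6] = 24*x^2 + 54*x - 4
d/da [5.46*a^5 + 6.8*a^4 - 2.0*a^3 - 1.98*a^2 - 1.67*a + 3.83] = 27.3*a^4 + 27.2*a^3 - 6.0*a^2 - 3.96*a - 1.67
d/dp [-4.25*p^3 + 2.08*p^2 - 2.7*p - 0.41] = -12.75*p^2 + 4.16*p - 2.7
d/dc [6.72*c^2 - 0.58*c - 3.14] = 13.44*c - 0.58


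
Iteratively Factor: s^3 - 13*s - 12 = (s + 3)*(s^2 - 3*s - 4) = (s + 1)*(s + 3)*(s - 4)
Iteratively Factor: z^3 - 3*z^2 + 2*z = (z)*(z^2 - 3*z + 2) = z*(z - 1)*(z - 2)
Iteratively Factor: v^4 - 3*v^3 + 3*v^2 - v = (v - 1)*(v^3 - 2*v^2 + v) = v*(v - 1)*(v^2 - 2*v + 1) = v*(v - 1)^2*(v - 1)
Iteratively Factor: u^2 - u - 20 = (u - 5)*(u + 4)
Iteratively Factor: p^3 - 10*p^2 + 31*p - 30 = (p - 5)*(p^2 - 5*p + 6) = (p - 5)*(p - 2)*(p - 3)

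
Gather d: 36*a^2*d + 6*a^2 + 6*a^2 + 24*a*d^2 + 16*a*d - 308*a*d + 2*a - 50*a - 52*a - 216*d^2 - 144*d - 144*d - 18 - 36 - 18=12*a^2 - 100*a + d^2*(24*a - 216) + d*(36*a^2 - 292*a - 288) - 72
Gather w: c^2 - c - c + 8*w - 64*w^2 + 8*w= c^2 - 2*c - 64*w^2 + 16*w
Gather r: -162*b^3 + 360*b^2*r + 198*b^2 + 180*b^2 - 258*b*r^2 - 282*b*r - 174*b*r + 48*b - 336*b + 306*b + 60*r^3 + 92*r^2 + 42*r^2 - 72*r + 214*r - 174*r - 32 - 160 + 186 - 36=-162*b^3 + 378*b^2 + 18*b + 60*r^3 + r^2*(134 - 258*b) + r*(360*b^2 - 456*b - 32) - 42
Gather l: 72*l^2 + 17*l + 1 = 72*l^2 + 17*l + 1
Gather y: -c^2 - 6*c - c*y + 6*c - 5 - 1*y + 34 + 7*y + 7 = -c^2 + y*(6 - c) + 36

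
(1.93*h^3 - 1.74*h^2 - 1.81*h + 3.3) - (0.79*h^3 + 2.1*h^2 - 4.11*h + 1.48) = 1.14*h^3 - 3.84*h^2 + 2.3*h + 1.82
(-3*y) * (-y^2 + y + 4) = 3*y^3 - 3*y^2 - 12*y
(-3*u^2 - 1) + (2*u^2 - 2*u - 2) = -u^2 - 2*u - 3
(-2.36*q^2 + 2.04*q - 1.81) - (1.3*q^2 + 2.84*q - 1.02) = -3.66*q^2 - 0.8*q - 0.79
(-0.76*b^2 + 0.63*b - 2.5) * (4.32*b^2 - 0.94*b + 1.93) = -3.2832*b^4 + 3.436*b^3 - 12.859*b^2 + 3.5659*b - 4.825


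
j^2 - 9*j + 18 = (j - 6)*(j - 3)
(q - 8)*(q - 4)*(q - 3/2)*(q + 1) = q^4 - 25*q^3/2 + 73*q^2/2 + 2*q - 48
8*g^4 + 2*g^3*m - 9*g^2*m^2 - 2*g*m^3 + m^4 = (-4*g + m)*(-g + m)*(g + m)*(2*g + m)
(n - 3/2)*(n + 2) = n^2 + n/2 - 3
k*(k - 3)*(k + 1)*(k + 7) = k^4 + 5*k^3 - 17*k^2 - 21*k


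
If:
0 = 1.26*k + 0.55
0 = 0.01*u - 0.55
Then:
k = -0.44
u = 55.00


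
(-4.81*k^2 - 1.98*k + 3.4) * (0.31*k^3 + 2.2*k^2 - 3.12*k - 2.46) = -1.4911*k^5 - 11.1958*k^4 + 11.7052*k^3 + 25.4902*k^2 - 5.7372*k - 8.364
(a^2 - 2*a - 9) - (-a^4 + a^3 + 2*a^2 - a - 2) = a^4 - a^3 - a^2 - a - 7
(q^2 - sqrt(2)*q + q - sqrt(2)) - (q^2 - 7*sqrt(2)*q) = q + 6*sqrt(2)*q - sqrt(2)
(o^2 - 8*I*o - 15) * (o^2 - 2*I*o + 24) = o^4 - 10*I*o^3 - 7*o^2 - 162*I*o - 360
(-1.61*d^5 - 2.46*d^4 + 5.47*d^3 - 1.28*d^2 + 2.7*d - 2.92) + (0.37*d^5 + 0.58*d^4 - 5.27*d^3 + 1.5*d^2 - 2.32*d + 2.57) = -1.24*d^5 - 1.88*d^4 + 0.2*d^3 + 0.22*d^2 + 0.38*d - 0.35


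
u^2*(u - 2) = u^3 - 2*u^2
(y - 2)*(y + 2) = y^2 - 4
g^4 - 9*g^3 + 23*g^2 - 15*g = g*(g - 5)*(g - 3)*(g - 1)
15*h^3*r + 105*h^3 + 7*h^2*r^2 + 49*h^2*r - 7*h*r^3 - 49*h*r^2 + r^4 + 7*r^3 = (-5*h + r)*(-3*h + r)*(h + r)*(r + 7)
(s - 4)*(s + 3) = s^2 - s - 12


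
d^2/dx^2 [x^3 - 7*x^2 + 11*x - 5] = 6*x - 14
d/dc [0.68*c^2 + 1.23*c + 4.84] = 1.36*c + 1.23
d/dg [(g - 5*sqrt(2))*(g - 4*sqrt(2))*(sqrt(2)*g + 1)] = 3*sqrt(2)*g^2 - 34*g + 31*sqrt(2)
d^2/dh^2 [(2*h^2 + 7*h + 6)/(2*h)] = 6/h^3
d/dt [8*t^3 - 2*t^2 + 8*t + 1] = 24*t^2 - 4*t + 8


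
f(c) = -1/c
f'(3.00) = 0.11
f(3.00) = -0.33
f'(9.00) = 0.01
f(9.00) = -0.11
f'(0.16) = 39.06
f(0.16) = -6.25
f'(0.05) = 400.00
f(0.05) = -20.00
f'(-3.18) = 0.10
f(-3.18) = 0.31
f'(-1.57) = 0.41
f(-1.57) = 0.64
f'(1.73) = 0.33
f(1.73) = -0.58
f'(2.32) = 0.19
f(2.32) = -0.43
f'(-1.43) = 0.49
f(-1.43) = 0.70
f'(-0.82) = 1.49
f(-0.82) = 1.22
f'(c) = c^(-2)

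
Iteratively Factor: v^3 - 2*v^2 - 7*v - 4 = (v + 1)*(v^2 - 3*v - 4) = (v - 4)*(v + 1)*(v + 1)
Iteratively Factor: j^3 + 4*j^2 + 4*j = (j)*(j^2 + 4*j + 4) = j*(j + 2)*(j + 2)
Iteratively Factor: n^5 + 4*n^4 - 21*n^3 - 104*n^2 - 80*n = (n + 4)*(n^4 - 21*n^2 - 20*n) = (n + 4)^2*(n^3 - 4*n^2 - 5*n) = (n - 5)*(n + 4)^2*(n^2 + n) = (n - 5)*(n + 1)*(n + 4)^2*(n)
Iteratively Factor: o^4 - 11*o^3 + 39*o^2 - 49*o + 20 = (o - 5)*(o^3 - 6*o^2 + 9*o - 4) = (o - 5)*(o - 1)*(o^2 - 5*o + 4) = (o - 5)*(o - 4)*(o - 1)*(o - 1)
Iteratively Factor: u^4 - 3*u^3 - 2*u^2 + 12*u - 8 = (u - 1)*(u^3 - 2*u^2 - 4*u + 8) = (u - 2)*(u - 1)*(u^2 - 4) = (u - 2)*(u - 1)*(u + 2)*(u - 2)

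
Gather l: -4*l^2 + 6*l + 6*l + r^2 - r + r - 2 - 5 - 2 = -4*l^2 + 12*l + r^2 - 9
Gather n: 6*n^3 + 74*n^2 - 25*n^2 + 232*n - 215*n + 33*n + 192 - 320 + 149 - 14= 6*n^3 + 49*n^2 + 50*n + 7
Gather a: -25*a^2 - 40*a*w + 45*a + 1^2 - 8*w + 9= -25*a^2 + a*(45 - 40*w) - 8*w + 10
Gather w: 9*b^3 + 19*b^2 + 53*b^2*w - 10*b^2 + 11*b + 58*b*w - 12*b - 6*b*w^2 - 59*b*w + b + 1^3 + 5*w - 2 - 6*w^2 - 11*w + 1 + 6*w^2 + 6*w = 9*b^3 + 9*b^2 - 6*b*w^2 + w*(53*b^2 - b)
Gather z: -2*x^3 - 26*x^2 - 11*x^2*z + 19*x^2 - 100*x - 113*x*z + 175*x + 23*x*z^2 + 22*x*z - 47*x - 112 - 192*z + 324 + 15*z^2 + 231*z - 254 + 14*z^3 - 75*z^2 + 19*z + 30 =-2*x^3 - 7*x^2 + 28*x + 14*z^3 + z^2*(23*x - 60) + z*(-11*x^2 - 91*x + 58) - 12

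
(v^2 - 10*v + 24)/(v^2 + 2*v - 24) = (v - 6)/(v + 6)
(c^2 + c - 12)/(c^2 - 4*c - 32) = (c - 3)/(c - 8)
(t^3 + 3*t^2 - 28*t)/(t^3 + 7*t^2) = (t - 4)/t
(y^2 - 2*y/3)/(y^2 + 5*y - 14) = y*(3*y - 2)/(3*(y^2 + 5*y - 14))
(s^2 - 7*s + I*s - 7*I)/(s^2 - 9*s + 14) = (s + I)/(s - 2)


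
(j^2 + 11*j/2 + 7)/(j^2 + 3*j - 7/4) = 2*(j + 2)/(2*j - 1)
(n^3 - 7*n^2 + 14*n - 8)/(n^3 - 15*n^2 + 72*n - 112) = (n^2 - 3*n + 2)/(n^2 - 11*n + 28)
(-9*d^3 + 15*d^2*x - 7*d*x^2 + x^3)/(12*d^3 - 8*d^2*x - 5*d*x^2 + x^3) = (9*d^2 - 6*d*x + x^2)/(-12*d^2 - 4*d*x + x^2)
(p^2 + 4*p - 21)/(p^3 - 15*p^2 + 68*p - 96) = (p + 7)/(p^2 - 12*p + 32)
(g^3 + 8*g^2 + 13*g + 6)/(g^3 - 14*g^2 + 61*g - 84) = (g^3 + 8*g^2 + 13*g + 6)/(g^3 - 14*g^2 + 61*g - 84)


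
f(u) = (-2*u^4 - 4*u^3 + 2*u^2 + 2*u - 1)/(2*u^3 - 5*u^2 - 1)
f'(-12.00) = -0.95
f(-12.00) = 8.21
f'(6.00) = -0.15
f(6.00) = -13.44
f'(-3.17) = -0.64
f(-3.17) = 0.54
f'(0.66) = 0.91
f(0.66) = 0.13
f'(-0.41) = 2.21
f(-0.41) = 0.64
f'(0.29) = -1.89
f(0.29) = 0.26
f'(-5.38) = -0.83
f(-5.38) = 2.20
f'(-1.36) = 0.02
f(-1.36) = -0.21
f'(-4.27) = -0.76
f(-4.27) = 1.32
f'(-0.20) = 1.31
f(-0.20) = 1.06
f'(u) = (-6*u^2 + 10*u)*(-2*u^4 - 4*u^3 + 2*u^2 + 2*u - 1)/(2*u^3 - 5*u^2 - 1)^2 + (-8*u^3 - 12*u^2 + 4*u + 2)/(2*u^3 - 5*u^2 - 1)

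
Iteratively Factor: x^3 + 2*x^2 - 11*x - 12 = (x + 4)*(x^2 - 2*x - 3) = (x + 1)*(x + 4)*(x - 3)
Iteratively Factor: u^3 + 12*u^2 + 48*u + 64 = (u + 4)*(u^2 + 8*u + 16) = (u + 4)^2*(u + 4)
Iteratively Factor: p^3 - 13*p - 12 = (p + 1)*(p^2 - p - 12) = (p - 4)*(p + 1)*(p + 3)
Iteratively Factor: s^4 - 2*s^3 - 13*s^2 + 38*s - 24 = (s + 4)*(s^3 - 6*s^2 + 11*s - 6) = (s - 3)*(s + 4)*(s^2 - 3*s + 2) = (s - 3)*(s - 2)*(s + 4)*(s - 1)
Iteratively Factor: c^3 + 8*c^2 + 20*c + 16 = (c + 4)*(c^2 + 4*c + 4) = (c + 2)*(c + 4)*(c + 2)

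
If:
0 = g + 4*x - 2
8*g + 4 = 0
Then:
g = -1/2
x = 5/8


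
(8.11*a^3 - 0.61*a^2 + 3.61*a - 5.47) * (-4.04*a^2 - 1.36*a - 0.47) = -32.7644*a^5 - 8.5652*a^4 - 17.5665*a^3 + 17.4759*a^2 + 5.7425*a + 2.5709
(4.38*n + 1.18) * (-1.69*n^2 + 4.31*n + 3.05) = -7.4022*n^3 + 16.8836*n^2 + 18.4448*n + 3.599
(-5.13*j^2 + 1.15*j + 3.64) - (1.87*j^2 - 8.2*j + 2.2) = -7.0*j^2 + 9.35*j + 1.44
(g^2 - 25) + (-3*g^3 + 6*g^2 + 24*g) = -3*g^3 + 7*g^2 + 24*g - 25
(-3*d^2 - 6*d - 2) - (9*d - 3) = -3*d^2 - 15*d + 1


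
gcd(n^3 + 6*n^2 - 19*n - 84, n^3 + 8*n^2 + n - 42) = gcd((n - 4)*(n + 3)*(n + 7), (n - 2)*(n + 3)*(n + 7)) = n^2 + 10*n + 21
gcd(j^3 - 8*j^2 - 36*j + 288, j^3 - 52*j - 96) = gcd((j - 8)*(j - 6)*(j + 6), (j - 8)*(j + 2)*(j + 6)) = j^2 - 2*j - 48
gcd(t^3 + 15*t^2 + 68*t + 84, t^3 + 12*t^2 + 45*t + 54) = t + 6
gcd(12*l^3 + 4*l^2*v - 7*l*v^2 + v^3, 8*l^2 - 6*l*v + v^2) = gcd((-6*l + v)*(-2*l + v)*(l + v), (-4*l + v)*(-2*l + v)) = -2*l + v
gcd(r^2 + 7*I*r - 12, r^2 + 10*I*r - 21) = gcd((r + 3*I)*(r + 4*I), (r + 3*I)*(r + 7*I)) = r + 3*I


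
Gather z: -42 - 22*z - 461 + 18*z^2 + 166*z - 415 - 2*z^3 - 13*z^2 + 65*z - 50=-2*z^3 + 5*z^2 + 209*z - 968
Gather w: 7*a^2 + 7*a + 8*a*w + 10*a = 7*a^2 + 8*a*w + 17*a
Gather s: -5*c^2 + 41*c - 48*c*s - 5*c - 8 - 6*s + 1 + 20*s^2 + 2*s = -5*c^2 + 36*c + 20*s^2 + s*(-48*c - 4) - 7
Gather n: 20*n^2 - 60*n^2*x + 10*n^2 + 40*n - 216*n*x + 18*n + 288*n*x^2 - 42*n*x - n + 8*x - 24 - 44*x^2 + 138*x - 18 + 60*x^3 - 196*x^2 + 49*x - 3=n^2*(30 - 60*x) + n*(288*x^2 - 258*x + 57) + 60*x^3 - 240*x^2 + 195*x - 45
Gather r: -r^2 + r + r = -r^2 + 2*r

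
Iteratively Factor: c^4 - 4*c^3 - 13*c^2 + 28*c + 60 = (c + 2)*(c^3 - 6*c^2 - c + 30) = (c - 5)*(c + 2)*(c^2 - c - 6) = (c - 5)*(c + 2)^2*(c - 3)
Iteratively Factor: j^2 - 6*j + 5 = (j - 1)*(j - 5)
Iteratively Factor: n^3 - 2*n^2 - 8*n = (n)*(n^2 - 2*n - 8) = n*(n + 2)*(n - 4)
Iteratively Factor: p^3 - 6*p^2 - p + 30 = (p - 3)*(p^2 - 3*p - 10) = (p - 3)*(p + 2)*(p - 5)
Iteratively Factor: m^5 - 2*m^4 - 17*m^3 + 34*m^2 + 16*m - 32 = (m - 2)*(m^4 - 17*m^2 + 16) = (m - 2)*(m - 1)*(m^3 + m^2 - 16*m - 16) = (m - 4)*(m - 2)*(m - 1)*(m^2 + 5*m + 4) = (m - 4)*(m - 2)*(m - 1)*(m + 1)*(m + 4)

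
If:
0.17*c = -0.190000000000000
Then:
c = -1.12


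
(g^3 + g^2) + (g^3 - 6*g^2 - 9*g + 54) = 2*g^3 - 5*g^2 - 9*g + 54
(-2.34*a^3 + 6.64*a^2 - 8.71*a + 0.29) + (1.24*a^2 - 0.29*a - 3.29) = -2.34*a^3 + 7.88*a^2 - 9.0*a - 3.0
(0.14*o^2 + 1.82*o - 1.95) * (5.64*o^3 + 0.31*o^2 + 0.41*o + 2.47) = 0.7896*o^5 + 10.3082*o^4 - 10.3764*o^3 + 0.4875*o^2 + 3.6959*o - 4.8165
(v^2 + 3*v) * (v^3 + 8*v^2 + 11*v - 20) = v^5 + 11*v^4 + 35*v^3 + 13*v^2 - 60*v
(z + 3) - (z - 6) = 9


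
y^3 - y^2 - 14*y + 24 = (y - 3)*(y - 2)*(y + 4)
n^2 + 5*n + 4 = (n + 1)*(n + 4)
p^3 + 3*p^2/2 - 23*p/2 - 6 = (p - 3)*(p + 1/2)*(p + 4)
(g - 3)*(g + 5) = g^2 + 2*g - 15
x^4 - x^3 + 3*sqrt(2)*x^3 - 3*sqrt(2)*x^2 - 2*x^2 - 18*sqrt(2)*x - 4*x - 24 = (x - 3)*(x + 2)*(x + sqrt(2))*(x + 2*sqrt(2))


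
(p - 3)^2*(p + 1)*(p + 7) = p^4 + 2*p^3 - 32*p^2 + 30*p + 63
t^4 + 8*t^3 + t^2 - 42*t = t*(t - 2)*(t + 3)*(t + 7)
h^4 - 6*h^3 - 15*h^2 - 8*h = h*(h - 8)*(h + 1)^2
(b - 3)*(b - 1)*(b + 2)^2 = b^4 - 9*b^2 - 4*b + 12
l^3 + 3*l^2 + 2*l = l*(l + 1)*(l + 2)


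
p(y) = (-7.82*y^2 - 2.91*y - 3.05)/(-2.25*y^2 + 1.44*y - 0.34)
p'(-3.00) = -0.21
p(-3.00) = 2.60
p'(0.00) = 46.55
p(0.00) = 8.97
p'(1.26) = -7.61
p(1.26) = 9.12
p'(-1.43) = -0.39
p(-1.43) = 2.13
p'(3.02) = -0.67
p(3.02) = 5.04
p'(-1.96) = -0.33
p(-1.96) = 2.32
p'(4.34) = -0.28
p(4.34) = 4.47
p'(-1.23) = -0.37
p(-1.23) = 2.05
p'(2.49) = -1.10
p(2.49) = 5.49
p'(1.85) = -2.46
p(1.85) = 6.55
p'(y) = (-15.64*y - 2.91)/(-2.25*y^2 + 1.44*y - 0.34) + (4.5*y - 1.44)*(-7.82*y^2 - 2.91*y - 3.05)/(-2.25*y^2 + 1.44*y - 0.34)^2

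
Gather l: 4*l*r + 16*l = l*(4*r + 16)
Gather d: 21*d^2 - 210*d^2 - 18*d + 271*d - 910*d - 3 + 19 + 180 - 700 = -189*d^2 - 657*d - 504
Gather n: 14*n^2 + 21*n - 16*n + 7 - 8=14*n^2 + 5*n - 1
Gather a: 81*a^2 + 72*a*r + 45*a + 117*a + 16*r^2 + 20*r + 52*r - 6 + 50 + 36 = 81*a^2 + a*(72*r + 162) + 16*r^2 + 72*r + 80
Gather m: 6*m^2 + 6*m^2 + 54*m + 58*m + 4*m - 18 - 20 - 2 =12*m^2 + 116*m - 40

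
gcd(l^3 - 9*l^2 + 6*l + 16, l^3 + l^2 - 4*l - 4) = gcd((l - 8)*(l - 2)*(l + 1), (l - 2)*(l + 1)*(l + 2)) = l^2 - l - 2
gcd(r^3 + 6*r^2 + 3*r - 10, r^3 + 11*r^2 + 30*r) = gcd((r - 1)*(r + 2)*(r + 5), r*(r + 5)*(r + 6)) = r + 5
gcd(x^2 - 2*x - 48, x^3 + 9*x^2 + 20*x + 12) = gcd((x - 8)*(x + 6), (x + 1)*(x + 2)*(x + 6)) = x + 6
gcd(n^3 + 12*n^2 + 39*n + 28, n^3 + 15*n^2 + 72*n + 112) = n^2 + 11*n + 28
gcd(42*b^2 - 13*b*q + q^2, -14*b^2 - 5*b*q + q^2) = -7*b + q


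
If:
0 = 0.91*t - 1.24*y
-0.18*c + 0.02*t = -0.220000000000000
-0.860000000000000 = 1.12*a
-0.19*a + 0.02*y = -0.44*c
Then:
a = -0.77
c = 0.03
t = -10.76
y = -7.89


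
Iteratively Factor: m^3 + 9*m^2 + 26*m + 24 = (m + 2)*(m^2 + 7*m + 12) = (m + 2)*(m + 3)*(m + 4)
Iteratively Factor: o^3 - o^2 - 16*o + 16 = (o - 4)*(o^2 + 3*o - 4) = (o - 4)*(o + 4)*(o - 1)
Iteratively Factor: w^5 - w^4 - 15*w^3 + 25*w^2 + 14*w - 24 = (w - 3)*(w^4 + 2*w^3 - 9*w^2 - 2*w + 8) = (w - 3)*(w - 1)*(w^3 + 3*w^2 - 6*w - 8) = (w - 3)*(w - 1)*(w + 4)*(w^2 - w - 2) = (w - 3)*(w - 2)*(w - 1)*(w + 4)*(w + 1)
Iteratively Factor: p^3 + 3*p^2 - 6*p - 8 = (p + 1)*(p^2 + 2*p - 8) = (p + 1)*(p + 4)*(p - 2)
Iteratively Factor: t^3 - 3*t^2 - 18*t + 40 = (t - 5)*(t^2 + 2*t - 8) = (t - 5)*(t + 4)*(t - 2)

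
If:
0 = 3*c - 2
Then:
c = 2/3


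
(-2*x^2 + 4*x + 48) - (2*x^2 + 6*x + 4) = -4*x^2 - 2*x + 44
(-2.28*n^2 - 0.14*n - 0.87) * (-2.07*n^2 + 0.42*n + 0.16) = 4.7196*n^4 - 0.6678*n^3 + 1.3773*n^2 - 0.3878*n - 0.1392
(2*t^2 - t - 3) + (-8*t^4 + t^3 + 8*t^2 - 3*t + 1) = -8*t^4 + t^3 + 10*t^2 - 4*t - 2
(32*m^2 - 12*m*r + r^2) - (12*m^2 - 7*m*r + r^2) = 20*m^2 - 5*m*r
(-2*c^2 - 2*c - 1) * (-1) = 2*c^2 + 2*c + 1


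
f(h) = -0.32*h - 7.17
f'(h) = -0.320000000000000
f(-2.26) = -6.45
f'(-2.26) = -0.32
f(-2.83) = -6.26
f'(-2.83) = -0.32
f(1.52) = -7.66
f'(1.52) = -0.32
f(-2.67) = -6.32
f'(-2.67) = -0.32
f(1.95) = -7.79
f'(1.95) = -0.32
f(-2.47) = -6.38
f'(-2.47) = -0.32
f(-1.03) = -6.84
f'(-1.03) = -0.32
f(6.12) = -9.13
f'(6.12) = -0.32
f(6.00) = -9.09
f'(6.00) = -0.32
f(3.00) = -8.13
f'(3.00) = -0.32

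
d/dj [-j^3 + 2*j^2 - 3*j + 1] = -3*j^2 + 4*j - 3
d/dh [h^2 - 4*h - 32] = 2*h - 4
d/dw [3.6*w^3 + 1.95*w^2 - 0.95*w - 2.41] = 10.8*w^2 + 3.9*w - 0.95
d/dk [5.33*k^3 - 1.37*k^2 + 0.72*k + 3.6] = 15.99*k^2 - 2.74*k + 0.72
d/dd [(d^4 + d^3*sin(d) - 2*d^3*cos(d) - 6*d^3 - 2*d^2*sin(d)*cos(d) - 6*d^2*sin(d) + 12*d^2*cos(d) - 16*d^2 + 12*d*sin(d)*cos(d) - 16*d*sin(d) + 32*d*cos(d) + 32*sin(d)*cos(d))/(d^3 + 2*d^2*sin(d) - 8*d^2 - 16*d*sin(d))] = (2*d^4*sin(d) - d^4*cos(d) + d^4 + 4*d^3*sin(d)^2 + 8*d^3*sin(d) - 2*d^3*cos(d) + 2*d^3 + 4*d^2*sin(d)^3 + 10*d^2*sin(d)^2 - 2*d^2*sin(d)*cos(d) + 2*d^2*sin(d) + 4*d^2*cos(d) + 4*d^2 + 8*d*sin(d)^3 + 8*d*sin(d)*cos(d) + 8*sin(d)^2*cos(d))/(d^2*(d + 2*sin(d))^2)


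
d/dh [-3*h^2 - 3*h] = -6*h - 3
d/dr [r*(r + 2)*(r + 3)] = 3*r^2 + 10*r + 6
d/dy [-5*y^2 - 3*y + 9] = -10*y - 3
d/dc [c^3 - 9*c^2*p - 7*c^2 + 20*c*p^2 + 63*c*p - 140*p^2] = 3*c^2 - 18*c*p - 14*c + 20*p^2 + 63*p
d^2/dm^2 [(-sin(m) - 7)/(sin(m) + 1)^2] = (sin(m)^2 + 23*sin(m) - 38)/(sin(m) + 1)^3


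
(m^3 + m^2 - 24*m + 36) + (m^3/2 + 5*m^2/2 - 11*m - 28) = 3*m^3/2 + 7*m^2/2 - 35*m + 8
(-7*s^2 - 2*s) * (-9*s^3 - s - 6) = 63*s^5 + 18*s^4 + 7*s^3 + 44*s^2 + 12*s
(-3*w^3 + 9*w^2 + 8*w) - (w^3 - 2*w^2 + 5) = -4*w^3 + 11*w^2 + 8*w - 5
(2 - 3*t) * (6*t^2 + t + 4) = -18*t^3 + 9*t^2 - 10*t + 8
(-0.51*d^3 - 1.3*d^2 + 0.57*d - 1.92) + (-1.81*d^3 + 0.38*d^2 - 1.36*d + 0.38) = -2.32*d^3 - 0.92*d^2 - 0.79*d - 1.54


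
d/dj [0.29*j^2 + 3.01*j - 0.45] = 0.58*j + 3.01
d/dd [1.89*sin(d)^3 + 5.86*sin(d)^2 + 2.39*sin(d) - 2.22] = (5.67*sin(d)^2 + 11.72*sin(d) + 2.39)*cos(d)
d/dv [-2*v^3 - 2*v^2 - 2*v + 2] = -6*v^2 - 4*v - 2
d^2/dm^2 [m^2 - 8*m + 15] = 2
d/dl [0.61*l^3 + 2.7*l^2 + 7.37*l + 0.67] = 1.83*l^2 + 5.4*l + 7.37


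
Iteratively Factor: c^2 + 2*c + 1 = (c + 1)*(c + 1)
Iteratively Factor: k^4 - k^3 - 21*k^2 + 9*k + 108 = (k + 3)*(k^3 - 4*k^2 - 9*k + 36) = (k - 4)*(k + 3)*(k^2 - 9) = (k - 4)*(k - 3)*(k + 3)*(k + 3)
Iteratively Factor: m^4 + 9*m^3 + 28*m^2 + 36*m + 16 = (m + 2)*(m^3 + 7*m^2 + 14*m + 8) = (m + 2)^2*(m^2 + 5*m + 4) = (m + 1)*(m + 2)^2*(m + 4)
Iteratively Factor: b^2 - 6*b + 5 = (b - 1)*(b - 5)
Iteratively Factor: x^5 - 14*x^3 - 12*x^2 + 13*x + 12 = (x + 1)*(x^4 - x^3 - 13*x^2 + x + 12) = (x + 1)^2*(x^3 - 2*x^2 - 11*x + 12) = (x + 1)^2*(x + 3)*(x^2 - 5*x + 4) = (x - 4)*(x + 1)^2*(x + 3)*(x - 1)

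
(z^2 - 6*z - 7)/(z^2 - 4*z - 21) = (z + 1)/(z + 3)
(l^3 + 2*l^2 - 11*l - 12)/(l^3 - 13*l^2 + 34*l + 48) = (l^2 + l - 12)/(l^2 - 14*l + 48)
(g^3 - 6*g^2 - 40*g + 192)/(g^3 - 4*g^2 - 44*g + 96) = (g - 4)/(g - 2)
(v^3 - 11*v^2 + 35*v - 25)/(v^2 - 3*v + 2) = (v^2 - 10*v + 25)/(v - 2)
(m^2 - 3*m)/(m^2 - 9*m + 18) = m/(m - 6)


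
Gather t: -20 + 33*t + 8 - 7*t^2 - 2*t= -7*t^2 + 31*t - 12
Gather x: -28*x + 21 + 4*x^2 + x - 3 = 4*x^2 - 27*x + 18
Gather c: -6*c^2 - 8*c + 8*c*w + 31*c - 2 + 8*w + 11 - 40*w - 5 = -6*c^2 + c*(8*w + 23) - 32*w + 4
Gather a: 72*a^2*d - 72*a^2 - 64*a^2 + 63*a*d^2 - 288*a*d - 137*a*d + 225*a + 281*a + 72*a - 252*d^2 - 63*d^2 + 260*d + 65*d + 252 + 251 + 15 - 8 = a^2*(72*d - 136) + a*(63*d^2 - 425*d + 578) - 315*d^2 + 325*d + 510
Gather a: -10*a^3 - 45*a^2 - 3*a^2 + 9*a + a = -10*a^3 - 48*a^2 + 10*a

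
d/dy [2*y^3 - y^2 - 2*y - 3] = 6*y^2 - 2*y - 2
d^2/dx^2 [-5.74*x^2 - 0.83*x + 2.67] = -11.4800000000000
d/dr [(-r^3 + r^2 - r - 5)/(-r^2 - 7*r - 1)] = (r^4 + 14*r^3 - 5*r^2 - 12*r - 34)/(r^4 + 14*r^3 + 51*r^2 + 14*r + 1)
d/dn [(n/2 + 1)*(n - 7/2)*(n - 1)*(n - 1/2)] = 2*n^3 - 9*n^2/2 - 17*n/4 + 39/8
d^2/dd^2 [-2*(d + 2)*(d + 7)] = -4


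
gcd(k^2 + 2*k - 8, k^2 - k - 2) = k - 2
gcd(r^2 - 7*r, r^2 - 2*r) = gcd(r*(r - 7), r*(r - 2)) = r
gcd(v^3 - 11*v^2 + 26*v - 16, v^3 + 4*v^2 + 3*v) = 1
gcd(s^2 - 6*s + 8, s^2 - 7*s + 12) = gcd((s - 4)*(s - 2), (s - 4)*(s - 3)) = s - 4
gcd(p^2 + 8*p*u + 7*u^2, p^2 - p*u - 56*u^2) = p + 7*u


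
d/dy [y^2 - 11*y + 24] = 2*y - 11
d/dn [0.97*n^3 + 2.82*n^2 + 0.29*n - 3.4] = 2.91*n^2 + 5.64*n + 0.29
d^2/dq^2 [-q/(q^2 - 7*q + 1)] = 2*(-q*(2*q - 7)^2 + (3*q - 7)*(q^2 - 7*q + 1))/(q^2 - 7*q + 1)^3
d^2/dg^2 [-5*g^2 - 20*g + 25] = -10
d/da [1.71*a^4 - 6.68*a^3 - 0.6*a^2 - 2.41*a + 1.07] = 6.84*a^3 - 20.04*a^2 - 1.2*a - 2.41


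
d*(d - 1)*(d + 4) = d^3 + 3*d^2 - 4*d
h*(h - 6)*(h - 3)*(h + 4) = h^4 - 5*h^3 - 18*h^2 + 72*h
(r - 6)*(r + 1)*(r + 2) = r^3 - 3*r^2 - 16*r - 12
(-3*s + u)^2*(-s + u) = -9*s^3 + 15*s^2*u - 7*s*u^2 + u^3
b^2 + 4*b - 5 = (b - 1)*(b + 5)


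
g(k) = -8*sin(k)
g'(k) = -8*cos(k)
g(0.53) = -4.04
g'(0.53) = -6.90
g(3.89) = 5.44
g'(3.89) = 5.86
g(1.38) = -7.85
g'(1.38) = -1.52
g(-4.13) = -6.68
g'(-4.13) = 4.40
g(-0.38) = 2.97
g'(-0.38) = -7.43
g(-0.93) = 6.41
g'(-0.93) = -4.78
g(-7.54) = 7.61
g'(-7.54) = -2.47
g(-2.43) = 5.22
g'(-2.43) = 6.06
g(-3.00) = 1.13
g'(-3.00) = 7.92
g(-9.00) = 3.30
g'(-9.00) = 7.29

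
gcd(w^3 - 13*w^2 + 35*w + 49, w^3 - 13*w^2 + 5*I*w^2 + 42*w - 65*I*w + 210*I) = w - 7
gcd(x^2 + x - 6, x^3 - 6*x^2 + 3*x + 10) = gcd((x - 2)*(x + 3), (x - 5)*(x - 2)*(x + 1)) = x - 2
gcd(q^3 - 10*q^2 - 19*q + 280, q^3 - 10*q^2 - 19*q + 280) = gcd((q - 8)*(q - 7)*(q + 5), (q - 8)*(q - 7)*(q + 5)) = q^3 - 10*q^2 - 19*q + 280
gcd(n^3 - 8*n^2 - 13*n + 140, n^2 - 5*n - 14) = n - 7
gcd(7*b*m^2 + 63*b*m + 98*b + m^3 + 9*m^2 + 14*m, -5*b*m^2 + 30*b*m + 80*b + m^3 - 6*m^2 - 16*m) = m + 2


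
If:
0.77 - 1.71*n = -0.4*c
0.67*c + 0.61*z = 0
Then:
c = -0.91044776119403*z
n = 0.450292397660819 - 0.212970236536615*z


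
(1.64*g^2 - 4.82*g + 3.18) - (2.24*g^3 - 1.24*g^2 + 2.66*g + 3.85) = -2.24*g^3 + 2.88*g^2 - 7.48*g - 0.67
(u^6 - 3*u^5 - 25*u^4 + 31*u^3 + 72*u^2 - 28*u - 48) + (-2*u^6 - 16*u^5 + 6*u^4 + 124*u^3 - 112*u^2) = -u^6 - 19*u^5 - 19*u^4 + 155*u^3 - 40*u^2 - 28*u - 48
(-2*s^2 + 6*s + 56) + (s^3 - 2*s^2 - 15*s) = s^3 - 4*s^2 - 9*s + 56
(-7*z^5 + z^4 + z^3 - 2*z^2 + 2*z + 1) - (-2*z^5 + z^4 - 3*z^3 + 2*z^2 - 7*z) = -5*z^5 + 4*z^3 - 4*z^2 + 9*z + 1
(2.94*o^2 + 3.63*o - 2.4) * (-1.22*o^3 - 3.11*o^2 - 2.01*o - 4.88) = -3.5868*o^5 - 13.572*o^4 - 14.2707*o^3 - 14.1795*o^2 - 12.8904*o + 11.712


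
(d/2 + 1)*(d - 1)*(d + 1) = d^3/2 + d^2 - d/2 - 1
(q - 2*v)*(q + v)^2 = q^3 - 3*q*v^2 - 2*v^3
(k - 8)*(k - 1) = k^2 - 9*k + 8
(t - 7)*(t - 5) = t^2 - 12*t + 35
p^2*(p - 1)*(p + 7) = p^4 + 6*p^3 - 7*p^2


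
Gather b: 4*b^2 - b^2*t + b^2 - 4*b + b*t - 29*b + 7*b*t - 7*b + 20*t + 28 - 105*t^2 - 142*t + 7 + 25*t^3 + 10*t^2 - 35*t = b^2*(5 - t) + b*(8*t - 40) + 25*t^3 - 95*t^2 - 157*t + 35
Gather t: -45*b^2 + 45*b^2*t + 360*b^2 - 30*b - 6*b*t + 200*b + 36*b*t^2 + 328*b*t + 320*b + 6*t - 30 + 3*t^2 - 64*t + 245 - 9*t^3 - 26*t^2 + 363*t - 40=315*b^2 + 490*b - 9*t^3 + t^2*(36*b - 23) + t*(45*b^2 + 322*b + 305) + 175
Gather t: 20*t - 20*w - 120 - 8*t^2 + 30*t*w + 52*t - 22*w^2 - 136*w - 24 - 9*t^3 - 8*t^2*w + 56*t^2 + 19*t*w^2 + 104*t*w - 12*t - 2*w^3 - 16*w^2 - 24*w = -9*t^3 + t^2*(48 - 8*w) + t*(19*w^2 + 134*w + 60) - 2*w^3 - 38*w^2 - 180*w - 144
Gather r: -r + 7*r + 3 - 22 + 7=6*r - 12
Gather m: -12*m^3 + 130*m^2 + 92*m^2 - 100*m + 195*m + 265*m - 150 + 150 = -12*m^3 + 222*m^2 + 360*m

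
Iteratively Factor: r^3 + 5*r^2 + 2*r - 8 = (r + 4)*(r^2 + r - 2) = (r + 2)*(r + 4)*(r - 1)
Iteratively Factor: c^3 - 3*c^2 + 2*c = (c - 2)*(c^2 - c) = (c - 2)*(c - 1)*(c)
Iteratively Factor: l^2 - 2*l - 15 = (l + 3)*(l - 5)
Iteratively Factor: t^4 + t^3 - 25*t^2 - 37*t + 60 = (t - 1)*(t^3 + 2*t^2 - 23*t - 60) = (t - 5)*(t - 1)*(t^2 + 7*t + 12) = (t - 5)*(t - 1)*(t + 4)*(t + 3)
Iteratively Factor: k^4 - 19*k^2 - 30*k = (k - 5)*(k^3 + 5*k^2 + 6*k) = k*(k - 5)*(k^2 + 5*k + 6) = k*(k - 5)*(k + 3)*(k + 2)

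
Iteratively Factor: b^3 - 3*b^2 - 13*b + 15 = (b - 5)*(b^2 + 2*b - 3) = (b - 5)*(b - 1)*(b + 3)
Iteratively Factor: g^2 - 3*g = (g - 3)*(g)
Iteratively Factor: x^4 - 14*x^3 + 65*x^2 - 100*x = (x)*(x^3 - 14*x^2 + 65*x - 100) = x*(x - 5)*(x^2 - 9*x + 20) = x*(x - 5)*(x - 4)*(x - 5)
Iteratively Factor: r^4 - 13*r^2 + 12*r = (r)*(r^3 - 13*r + 12) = r*(r - 3)*(r^2 + 3*r - 4) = r*(r - 3)*(r - 1)*(r + 4)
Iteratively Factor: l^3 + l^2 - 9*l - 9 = (l + 3)*(l^2 - 2*l - 3) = (l - 3)*(l + 3)*(l + 1)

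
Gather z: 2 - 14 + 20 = 8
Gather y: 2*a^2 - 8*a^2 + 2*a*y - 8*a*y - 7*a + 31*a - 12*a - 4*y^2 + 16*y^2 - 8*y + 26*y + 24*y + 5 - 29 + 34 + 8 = -6*a^2 + 12*a + 12*y^2 + y*(42 - 6*a) + 18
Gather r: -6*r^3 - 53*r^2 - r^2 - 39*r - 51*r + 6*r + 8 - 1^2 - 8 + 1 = -6*r^3 - 54*r^2 - 84*r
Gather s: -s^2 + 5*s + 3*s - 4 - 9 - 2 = -s^2 + 8*s - 15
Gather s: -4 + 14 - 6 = 4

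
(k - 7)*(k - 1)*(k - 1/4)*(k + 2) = k^4 - 25*k^3/4 - 15*k^2/2 + 65*k/4 - 7/2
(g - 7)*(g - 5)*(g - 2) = g^3 - 14*g^2 + 59*g - 70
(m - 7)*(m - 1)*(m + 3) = m^3 - 5*m^2 - 17*m + 21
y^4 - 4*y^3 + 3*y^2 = y^2*(y - 3)*(y - 1)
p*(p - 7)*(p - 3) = p^3 - 10*p^2 + 21*p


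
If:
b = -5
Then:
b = -5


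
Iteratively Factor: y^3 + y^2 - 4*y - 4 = (y + 2)*(y^2 - y - 2) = (y + 1)*(y + 2)*(y - 2)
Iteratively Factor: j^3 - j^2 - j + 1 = (j - 1)*(j^2 - 1) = (j - 1)^2*(j + 1)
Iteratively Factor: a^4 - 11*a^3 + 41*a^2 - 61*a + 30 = (a - 3)*(a^3 - 8*a^2 + 17*a - 10) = (a - 3)*(a - 1)*(a^2 - 7*a + 10) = (a - 3)*(a - 2)*(a - 1)*(a - 5)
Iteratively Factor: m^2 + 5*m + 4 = (m + 4)*(m + 1)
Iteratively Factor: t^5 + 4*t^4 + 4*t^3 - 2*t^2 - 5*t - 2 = (t - 1)*(t^4 + 5*t^3 + 9*t^2 + 7*t + 2) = (t - 1)*(t + 2)*(t^3 + 3*t^2 + 3*t + 1) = (t - 1)*(t + 1)*(t + 2)*(t^2 + 2*t + 1) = (t - 1)*(t + 1)^2*(t + 2)*(t + 1)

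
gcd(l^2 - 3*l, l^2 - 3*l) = l^2 - 3*l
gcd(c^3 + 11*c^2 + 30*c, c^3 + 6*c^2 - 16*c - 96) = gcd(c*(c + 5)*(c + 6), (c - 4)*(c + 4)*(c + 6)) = c + 6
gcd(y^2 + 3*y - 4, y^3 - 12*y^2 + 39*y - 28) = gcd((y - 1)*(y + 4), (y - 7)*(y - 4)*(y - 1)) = y - 1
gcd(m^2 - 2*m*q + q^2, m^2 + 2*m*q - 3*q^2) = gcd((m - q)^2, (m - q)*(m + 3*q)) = -m + q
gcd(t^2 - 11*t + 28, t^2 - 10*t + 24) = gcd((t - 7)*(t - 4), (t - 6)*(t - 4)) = t - 4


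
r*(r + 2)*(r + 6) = r^3 + 8*r^2 + 12*r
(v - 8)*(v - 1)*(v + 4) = v^3 - 5*v^2 - 28*v + 32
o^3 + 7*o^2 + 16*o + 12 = (o + 2)^2*(o + 3)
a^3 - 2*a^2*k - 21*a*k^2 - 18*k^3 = (a - 6*k)*(a + k)*(a + 3*k)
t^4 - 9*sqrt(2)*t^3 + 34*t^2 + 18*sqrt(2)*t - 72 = (t - 6*sqrt(2))*(t - 3*sqrt(2))*(t - sqrt(2))*(t + sqrt(2))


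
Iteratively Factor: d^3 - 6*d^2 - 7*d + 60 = (d - 4)*(d^2 - 2*d - 15) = (d - 4)*(d + 3)*(d - 5)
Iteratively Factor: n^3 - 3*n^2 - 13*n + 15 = (n + 3)*(n^2 - 6*n + 5) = (n - 1)*(n + 3)*(n - 5)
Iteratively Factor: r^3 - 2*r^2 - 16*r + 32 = (r - 2)*(r^2 - 16) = (r - 2)*(r + 4)*(r - 4)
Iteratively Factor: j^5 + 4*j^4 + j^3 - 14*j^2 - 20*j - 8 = (j - 2)*(j^4 + 6*j^3 + 13*j^2 + 12*j + 4) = (j - 2)*(j + 1)*(j^3 + 5*j^2 + 8*j + 4) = (j - 2)*(j + 1)*(j + 2)*(j^2 + 3*j + 2) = (j - 2)*(j + 1)^2*(j + 2)*(j + 2)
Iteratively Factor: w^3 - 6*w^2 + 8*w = (w - 4)*(w^2 - 2*w) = (w - 4)*(w - 2)*(w)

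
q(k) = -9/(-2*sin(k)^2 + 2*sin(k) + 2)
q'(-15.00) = -1469.30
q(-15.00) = 61.51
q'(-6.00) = 1.32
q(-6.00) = -3.75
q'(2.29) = 1.06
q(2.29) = -3.79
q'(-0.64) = 3716.90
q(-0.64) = -97.48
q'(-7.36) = 13.70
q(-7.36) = 6.86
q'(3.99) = -75.90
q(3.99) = 14.37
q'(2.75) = -0.64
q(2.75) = -3.64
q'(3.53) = -32.05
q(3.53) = -9.42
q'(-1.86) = -4.87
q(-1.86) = 5.13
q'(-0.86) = 66.94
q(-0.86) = 13.55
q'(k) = -9*(4*sin(k)*cos(k) - 2*cos(k))/(-2*sin(k)^2 + 2*sin(k) + 2)^2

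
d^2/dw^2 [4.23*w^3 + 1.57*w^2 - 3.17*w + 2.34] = 25.38*w + 3.14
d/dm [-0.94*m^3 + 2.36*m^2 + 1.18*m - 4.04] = -2.82*m^2 + 4.72*m + 1.18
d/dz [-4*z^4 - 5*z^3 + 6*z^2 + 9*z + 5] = -16*z^3 - 15*z^2 + 12*z + 9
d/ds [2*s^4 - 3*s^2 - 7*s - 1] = 8*s^3 - 6*s - 7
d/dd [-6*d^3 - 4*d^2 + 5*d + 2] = -18*d^2 - 8*d + 5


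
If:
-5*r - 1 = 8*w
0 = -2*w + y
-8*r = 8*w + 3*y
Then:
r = -7/3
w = 4/3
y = 8/3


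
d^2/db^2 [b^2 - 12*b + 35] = 2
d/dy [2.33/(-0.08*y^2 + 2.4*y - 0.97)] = (0.3728*y - 5.592)/(0.08*y^2 - 2.4*y + 0.97)^2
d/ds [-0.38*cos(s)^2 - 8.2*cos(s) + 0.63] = (0.76*cos(s) + 8.2)*sin(s)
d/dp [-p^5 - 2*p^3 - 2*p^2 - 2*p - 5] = -5*p^4 - 6*p^2 - 4*p - 2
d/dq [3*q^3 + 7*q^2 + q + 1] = 9*q^2 + 14*q + 1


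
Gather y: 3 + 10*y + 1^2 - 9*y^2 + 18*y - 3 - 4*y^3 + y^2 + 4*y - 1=-4*y^3 - 8*y^2 + 32*y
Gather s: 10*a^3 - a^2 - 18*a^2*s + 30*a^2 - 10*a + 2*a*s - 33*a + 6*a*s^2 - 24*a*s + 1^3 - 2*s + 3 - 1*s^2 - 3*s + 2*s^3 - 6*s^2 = 10*a^3 + 29*a^2 - 43*a + 2*s^3 + s^2*(6*a - 7) + s*(-18*a^2 - 22*a - 5) + 4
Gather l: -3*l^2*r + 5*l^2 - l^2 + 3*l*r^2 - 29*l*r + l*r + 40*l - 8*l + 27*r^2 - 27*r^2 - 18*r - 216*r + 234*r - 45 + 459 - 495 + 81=l^2*(4 - 3*r) + l*(3*r^2 - 28*r + 32)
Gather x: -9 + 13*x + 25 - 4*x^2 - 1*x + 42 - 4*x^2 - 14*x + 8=-8*x^2 - 2*x + 66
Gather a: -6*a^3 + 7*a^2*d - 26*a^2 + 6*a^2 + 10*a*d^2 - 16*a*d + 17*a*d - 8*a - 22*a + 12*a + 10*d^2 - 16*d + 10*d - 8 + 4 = -6*a^3 + a^2*(7*d - 20) + a*(10*d^2 + d - 18) + 10*d^2 - 6*d - 4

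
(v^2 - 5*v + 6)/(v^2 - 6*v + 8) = (v - 3)/(v - 4)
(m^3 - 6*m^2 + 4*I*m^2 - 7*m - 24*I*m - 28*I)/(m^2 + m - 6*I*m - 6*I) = (m^2 + m*(-7 + 4*I) - 28*I)/(m - 6*I)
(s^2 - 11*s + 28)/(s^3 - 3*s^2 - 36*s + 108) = (s^2 - 11*s + 28)/(s^3 - 3*s^2 - 36*s + 108)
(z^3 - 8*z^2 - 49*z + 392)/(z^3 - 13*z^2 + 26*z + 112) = (z + 7)/(z + 2)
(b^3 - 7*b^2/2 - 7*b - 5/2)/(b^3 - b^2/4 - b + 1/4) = 2*(2*b^2 - 9*b - 5)/(4*b^2 - 5*b + 1)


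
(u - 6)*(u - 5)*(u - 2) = u^3 - 13*u^2 + 52*u - 60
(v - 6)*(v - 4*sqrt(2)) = v^2 - 6*v - 4*sqrt(2)*v + 24*sqrt(2)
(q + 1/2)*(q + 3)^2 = q^3 + 13*q^2/2 + 12*q + 9/2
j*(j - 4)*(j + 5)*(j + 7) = j^4 + 8*j^3 - 13*j^2 - 140*j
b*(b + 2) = b^2 + 2*b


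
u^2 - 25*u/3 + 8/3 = (u - 8)*(u - 1/3)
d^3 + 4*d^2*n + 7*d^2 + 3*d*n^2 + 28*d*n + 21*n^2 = (d + 7)*(d + n)*(d + 3*n)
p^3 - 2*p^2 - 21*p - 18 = (p - 6)*(p + 1)*(p + 3)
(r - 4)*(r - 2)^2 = r^3 - 8*r^2 + 20*r - 16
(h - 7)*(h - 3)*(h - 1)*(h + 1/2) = h^4 - 21*h^3/2 + 51*h^2/2 - 11*h/2 - 21/2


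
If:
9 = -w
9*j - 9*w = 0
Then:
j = -9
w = -9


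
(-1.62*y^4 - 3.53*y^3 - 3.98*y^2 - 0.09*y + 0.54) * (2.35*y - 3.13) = -3.807*y^5 - 3.2249*y^4 + 1.6959*y^3 + 12.2459*y^2 + 1.5507*y - 1.6902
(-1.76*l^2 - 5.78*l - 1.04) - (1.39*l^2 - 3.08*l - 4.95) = -3.15*l^2 - 2.7*l + 3.91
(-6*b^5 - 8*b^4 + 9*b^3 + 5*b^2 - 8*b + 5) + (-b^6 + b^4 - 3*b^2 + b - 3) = -b^6 - 6*b^5 - 7*b^4 + 9*b^3 + 2*b^2 - 7*b + 2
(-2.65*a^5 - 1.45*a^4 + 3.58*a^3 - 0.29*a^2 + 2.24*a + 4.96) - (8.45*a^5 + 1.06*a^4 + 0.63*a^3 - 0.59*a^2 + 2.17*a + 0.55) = -11.1*a^5 - 2.51*a^4 + 2.95*a^3 + 0.3*a^2 + 0.0700000000000003*a + 4.41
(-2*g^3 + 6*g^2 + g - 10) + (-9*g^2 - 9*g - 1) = -2*g^3 - 3*g^2 - 8*g - 11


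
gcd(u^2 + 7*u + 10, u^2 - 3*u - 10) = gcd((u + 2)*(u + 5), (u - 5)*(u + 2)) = u + 2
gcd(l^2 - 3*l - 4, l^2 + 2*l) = 1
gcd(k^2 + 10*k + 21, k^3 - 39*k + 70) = k + 7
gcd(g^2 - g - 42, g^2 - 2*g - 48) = g + 6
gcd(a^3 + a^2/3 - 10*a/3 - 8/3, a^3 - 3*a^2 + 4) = a^2 - a - 2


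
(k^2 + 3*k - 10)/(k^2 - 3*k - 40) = (k - 2)/(k - 8)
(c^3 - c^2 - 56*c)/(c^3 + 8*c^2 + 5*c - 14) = c*(c - 8)/(c^2 + c - 2)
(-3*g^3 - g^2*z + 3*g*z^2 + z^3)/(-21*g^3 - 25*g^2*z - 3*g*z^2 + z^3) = (-g + z)/(-7*g + z)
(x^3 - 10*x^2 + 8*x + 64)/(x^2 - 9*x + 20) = (x^2 - 6*x - 16)/(x - 5)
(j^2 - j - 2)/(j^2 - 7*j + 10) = (j + 1)/(j - 5)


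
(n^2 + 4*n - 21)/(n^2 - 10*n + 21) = (n + 7)/(n - 7)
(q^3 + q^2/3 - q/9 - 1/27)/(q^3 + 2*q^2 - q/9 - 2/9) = (q + 1/3)/(q + 2)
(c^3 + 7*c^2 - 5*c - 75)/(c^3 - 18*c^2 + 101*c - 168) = (c^2 + 10*c + 25)/(c^2 - 15*c + 56)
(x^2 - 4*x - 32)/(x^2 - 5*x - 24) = (x + 4)/(x + 3)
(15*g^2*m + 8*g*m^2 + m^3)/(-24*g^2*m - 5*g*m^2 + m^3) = (-5*g - m)/(8*g - m)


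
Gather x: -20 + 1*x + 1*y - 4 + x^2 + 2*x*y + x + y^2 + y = x^2 + x*(2*y + 2) + y^2 + 2*y - 24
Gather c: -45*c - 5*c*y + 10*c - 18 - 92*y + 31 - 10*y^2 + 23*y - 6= c*(-5*y - 35) - 10*y^2 - 69*y + 7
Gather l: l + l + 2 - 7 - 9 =2*l - 14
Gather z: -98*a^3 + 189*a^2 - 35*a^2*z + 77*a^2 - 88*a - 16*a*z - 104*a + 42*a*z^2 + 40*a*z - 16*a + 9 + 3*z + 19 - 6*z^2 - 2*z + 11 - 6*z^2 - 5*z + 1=-98*a^3 + 266*a^2 - 208*a + z^2*(42*a - 12) + z*(-35*a^2 + 24*a - 4) + 40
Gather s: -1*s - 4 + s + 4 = 0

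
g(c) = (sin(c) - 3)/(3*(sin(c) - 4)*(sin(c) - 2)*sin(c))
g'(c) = -(sin(c) - 3)*cos(c)/(3*(sin(c) - 4)*(sin(c) - 2)*sin(c)^2) - (sin(c) - 3)*cos(c)/(3*(sin(c) - 4)*(sin(c) - 2)^2*sin(c)) + cos(c)/(3*(sin(c) - 4)*(sin(c) - 2)*sin(c)) - (sin(c) - 3)*cos(c)/(3*(sin(c) - 4)^2*(sin(c) - 2)*sin(c))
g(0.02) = -6.30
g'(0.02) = 312.46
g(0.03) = -4.22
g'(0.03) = 138.84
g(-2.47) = 0.16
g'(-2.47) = -0.24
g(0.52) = -0.32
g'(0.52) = 0.40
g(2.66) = -0.34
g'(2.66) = -0.48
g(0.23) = -0.61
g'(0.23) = 2.31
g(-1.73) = 0.09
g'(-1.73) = -0.02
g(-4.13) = -0.23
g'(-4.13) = -0.06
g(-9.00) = 0.26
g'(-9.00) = -0.66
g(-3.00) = 0.84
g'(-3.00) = -6.19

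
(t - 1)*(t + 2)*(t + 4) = t^3 + 5*t^2 + 2*t - 8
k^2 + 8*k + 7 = (k + 1)*(k + 7)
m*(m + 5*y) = m^2 + 5*m*y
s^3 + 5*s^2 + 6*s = s*(s + 2)*(s + 3)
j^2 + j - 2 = (j - 1)*(j + 2)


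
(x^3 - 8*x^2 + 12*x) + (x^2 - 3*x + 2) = x^3 - 7*x^2 + 9*x + 2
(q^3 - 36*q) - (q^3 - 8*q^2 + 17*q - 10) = 8*q^2 - 53*q + 10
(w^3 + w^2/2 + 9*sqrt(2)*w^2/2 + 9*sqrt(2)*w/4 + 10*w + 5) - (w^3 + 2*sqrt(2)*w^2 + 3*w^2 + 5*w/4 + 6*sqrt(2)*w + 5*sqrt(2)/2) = -5*w^2/2 + 5*sqrt(2)*w^2/2 - 15*sqrt(2)*w/4 + 35*w/4 - 5*sqrt(2)/2 + 5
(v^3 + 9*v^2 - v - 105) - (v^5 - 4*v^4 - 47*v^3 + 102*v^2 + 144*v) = -v^5 + 4*v^4 + 48*v^3 - 93*v^2 - 145*v - 105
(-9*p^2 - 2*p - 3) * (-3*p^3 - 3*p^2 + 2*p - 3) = 27*p^5 + 33*p^4 - 3*p^3 + 32*p^2 + 9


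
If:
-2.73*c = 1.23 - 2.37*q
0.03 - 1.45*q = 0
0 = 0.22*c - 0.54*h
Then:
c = -0.43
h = -0.18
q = 0.02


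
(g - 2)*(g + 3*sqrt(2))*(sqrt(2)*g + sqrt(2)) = sqrt(2)*g^3 - sqrt(2)*g^2 + 6*g^2 - 6*g - 2*sqrt(2)*g - 12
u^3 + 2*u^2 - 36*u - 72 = (u - 6)*(u + 2)*(u + 6)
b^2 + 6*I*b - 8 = (b + 2*I)*(b + 4*I)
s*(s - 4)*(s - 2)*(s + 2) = s^4 - 4*s^3 - 4*s^2 + 16*s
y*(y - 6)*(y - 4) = y^3 - 10*y^2 + 24*y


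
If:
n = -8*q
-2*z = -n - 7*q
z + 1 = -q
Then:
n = 16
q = -2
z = 1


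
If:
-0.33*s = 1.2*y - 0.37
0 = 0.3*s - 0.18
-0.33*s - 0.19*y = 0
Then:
No Solution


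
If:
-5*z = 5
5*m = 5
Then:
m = 1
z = -1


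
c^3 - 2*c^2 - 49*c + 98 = (c - 7)*(c - 2)*(c + 7)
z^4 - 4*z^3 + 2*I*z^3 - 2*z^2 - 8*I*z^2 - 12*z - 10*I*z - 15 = (z - 5)*(z + 1)*(z - I)*(z + 3*I)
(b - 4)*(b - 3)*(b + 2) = b^3 - 5*b^2 - 2*b + 24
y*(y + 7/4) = y^2 + 7*y/4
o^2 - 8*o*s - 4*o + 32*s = (o - 4)*(o - 8*s)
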